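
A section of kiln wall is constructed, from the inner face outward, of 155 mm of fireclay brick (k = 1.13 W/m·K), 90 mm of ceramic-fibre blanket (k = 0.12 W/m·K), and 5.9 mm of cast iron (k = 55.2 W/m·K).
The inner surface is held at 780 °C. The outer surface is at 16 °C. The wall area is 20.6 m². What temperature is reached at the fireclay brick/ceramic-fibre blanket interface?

Thermal resistances in series:
R_fireclay brick = L/(kA) = 0.155/(1.13×20.6) = 0.006659 K/W
R_ceramic-fibre blanket = L/(kA) = 0.09/(0.12×20.6) = 0.03641 K/W
R_cast iron = L/(kA) = 0.0059/(55.2×20.6) = 5.189×10^-6 K/W
R_total = 0.04307 K/W;  Q = ΔT/R_total = 764/0.04307 = 17740 W
T_interface = T_inner − Q·ΣR(inner→interface) = 780 − 17700×0.006659

T ≈ 662 °C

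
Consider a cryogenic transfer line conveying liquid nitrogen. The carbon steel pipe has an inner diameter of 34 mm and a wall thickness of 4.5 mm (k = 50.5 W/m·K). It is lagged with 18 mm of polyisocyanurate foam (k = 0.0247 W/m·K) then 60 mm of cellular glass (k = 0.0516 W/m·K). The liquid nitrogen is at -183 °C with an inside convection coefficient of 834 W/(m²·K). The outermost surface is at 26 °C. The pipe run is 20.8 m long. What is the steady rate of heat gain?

Q ≈ 641 W

Treating each annulus and film as a series resistance:
R_inner film = 1/(h_i·2πr₁L) = 1/(834×2π×0.017×20.8) = 5.397×10^-4 K/W
R_carbon steel pipe wall = ln(21.5/17)/(2π×50.5×20.8) = 3.558×10^-5 K/W
R_polyisocyanurate foam = ln(39.5/21.5)/(2π×0.0247×20.8) = 0.1884 K/W
R_cellular glass = ln(99.5/39.5)/(2π×0.0516×20.8) = 0.137 K/W
R_total = 0.326 K/W
Q = ΔT/R_total = 209/0.326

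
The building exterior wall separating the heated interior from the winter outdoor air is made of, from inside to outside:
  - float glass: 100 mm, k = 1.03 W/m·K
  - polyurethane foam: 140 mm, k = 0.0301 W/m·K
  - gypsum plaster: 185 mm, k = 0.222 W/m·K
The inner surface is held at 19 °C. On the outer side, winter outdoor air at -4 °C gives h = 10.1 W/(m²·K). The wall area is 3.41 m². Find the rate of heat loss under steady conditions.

Series thermal resistances:
R_float glass = L/(kA) = 0.1/(1.03×3.41) = 0.02847 K/W
R_polyurethane foam = L/(kA) = 0.14/(0.0301×3.41) = 1.364 K/W
R_gypsum plaster = L/(kA) = 0.185/(0.222×3.41) = 0.2444 K/W
R_outer film = 1/(h_o·A) = 1/(10.1×3.41) = 0.02904 K/W
R_total = 1.666 K/W
Q = ΔT / R_total = 23 / 1.666

Q ≈ 13.8 W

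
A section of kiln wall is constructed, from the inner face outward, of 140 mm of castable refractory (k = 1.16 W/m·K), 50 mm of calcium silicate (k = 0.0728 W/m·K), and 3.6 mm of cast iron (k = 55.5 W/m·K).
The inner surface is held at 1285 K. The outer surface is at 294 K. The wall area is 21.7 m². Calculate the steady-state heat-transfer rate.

Model the wall as resistances in series:
R_castable refractory = L/(kA) = 0.14/(1.16×21.7) = 0.005562 K/W
R_calcium silicate = L/(kA) = 0.05/(0.0728×21.7) = 0.03165 K/W
R_cast iron = L/(kA) = 0.0036/(55.5×21.7) = 2.989×10^-6 K/W
R_total = 0.03722 K/W
Q = ΔT / R_total = 991 / 0.03722

Q ≈ 26600 W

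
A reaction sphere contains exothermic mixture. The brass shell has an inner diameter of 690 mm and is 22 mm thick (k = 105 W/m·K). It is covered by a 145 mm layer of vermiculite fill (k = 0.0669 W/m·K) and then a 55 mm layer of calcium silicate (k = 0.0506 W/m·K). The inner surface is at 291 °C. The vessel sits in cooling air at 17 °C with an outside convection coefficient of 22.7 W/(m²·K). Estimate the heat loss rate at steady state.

Q ≈ 223 W

Each spherical layer contributes R = (1/r_i − 1/r_o)/(4πk):
R_brass shell = (1/0.345 − 1/0.367)/(4π×105) = 1.317×10^-4 K/W
R_vermiculite fill = (1/0.367 − 1/0.512)/(4π×0.0669) = 0.9179 K/W
R_calcium silicate = (1/0.512 − 1/0.567)/(4π×0.0506) = 0.298 K/W
R_outer film = 1/(h·4πr_o²) = 1/(22.7×4π×0.567²) = 0.0109 K/W
R_total = 1.227 K/W
Q = ΔT/R_total = 274/1.227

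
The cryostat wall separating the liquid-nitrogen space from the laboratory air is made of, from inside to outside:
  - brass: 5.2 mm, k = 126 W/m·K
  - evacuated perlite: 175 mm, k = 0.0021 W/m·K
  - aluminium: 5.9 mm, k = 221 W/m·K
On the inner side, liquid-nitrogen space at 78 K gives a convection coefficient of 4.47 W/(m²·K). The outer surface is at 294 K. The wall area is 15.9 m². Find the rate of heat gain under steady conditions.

Q ≈ 41.1 W

Series thermal resistances:
R_inner film = 1/(h_i·A) = 1/(4.47×15.9) = 0.01407 K/W
R_brass = L/(kA) = 0.0052/(126×15.9) = 2.596×10^-6 K/W
R_evacuated perlite = L/(kA) = 0.175/(0.0021×15.9) = 5.241 K/W
R_aluminium = L/(kA) = 0.0059/(221×15.9) = 1.679×10^-6 K/W
R_total = 5.255 K/W
Q = ΔT / R_total = 216 / 5.255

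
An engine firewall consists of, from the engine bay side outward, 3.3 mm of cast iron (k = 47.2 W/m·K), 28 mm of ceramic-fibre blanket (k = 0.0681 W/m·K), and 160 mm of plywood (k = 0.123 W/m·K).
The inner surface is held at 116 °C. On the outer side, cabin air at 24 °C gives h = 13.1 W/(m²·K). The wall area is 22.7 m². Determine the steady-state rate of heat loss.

Treating each layer as a thermal resistance in series:
R_cast iron = L/(kA) = 0.0033/(47.2×22.7) = 3.08×10^-6 K/W
R_ceramic-fibre blanket = L/(kA) = 0.028/(0.0681×22.7) = 0.01811 K/W
R_plywood = L/(kA) = 0.16/(0.123×22.7) = 0.0573 K/W
R_outer film = 1/(h_o·A) = 1/(13.1×22.7) = 0.003363 K/W
R_total = 0.07878 K/W
Q = ΔT / R_total = 92 / 0.07878

Q ≈ 1170 W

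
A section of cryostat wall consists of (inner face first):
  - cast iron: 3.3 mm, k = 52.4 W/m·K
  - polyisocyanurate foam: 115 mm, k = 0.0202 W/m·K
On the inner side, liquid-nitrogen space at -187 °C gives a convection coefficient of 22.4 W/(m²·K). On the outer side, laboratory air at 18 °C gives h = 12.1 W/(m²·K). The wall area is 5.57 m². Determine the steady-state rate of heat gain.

Using the resistance-network approach (series):
R_inner film = 1/(h_i·A) = 1/(22.4×5.57) = 0.008015 K/W
R_cast iron = L/(kA) = 0.0033/(52.4×5.57) = 1.131×10^-5 K/W
R_polyisocyanurate foam = L/(kA) = 0.115/(0.0202×5.57) = 1.022 K/W
R_outer film = 1/(h_o·A) = 1/(12.1×5.57) = 0.01484 K/W
R_total = 1.045 K/W
Q = ΔT / R_total = 205 / 1.045

Q ≈ 196 W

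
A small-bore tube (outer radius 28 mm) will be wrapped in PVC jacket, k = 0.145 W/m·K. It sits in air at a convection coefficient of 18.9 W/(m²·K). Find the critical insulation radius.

For a cylinder r_cr = k/h = 0.145/18.9
r_cr = 7.67 mm; since the bare radius (28 mm) is above r_cr, any added insulation will reduce heat loss.

r_cr ≈ 7.67 mm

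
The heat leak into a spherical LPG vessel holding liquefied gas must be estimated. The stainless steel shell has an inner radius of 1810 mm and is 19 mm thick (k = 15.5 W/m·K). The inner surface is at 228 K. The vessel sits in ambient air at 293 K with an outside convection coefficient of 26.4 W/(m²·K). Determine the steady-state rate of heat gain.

Radial (spherical) resistances in series:
R_stainless steel shell = (1/1.81 − 1/1.829)/(4π×15.5) = 2.947×10^-5 K/W
R_outer film = 1/(h·4πr_o²) = 1/(26.4×4π×1.829²) = 9.011×10^-4 K/W
R_total = 9.305×10^-4 K/W
Q = ΔT/R_total = 65/9.305×10^-4

Q ≈ 69900 W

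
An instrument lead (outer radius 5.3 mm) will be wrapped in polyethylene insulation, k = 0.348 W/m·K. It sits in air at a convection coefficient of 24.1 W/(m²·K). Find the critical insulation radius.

r_cr ≈ 14.4 mm

For a cylinder r_cr = k/h = 0.348/24.1
r_cr = 14.4 mm; since the bare radius (5.3 mm) is below r_cr, adding a thin layer of insulation will *increase* heat loss.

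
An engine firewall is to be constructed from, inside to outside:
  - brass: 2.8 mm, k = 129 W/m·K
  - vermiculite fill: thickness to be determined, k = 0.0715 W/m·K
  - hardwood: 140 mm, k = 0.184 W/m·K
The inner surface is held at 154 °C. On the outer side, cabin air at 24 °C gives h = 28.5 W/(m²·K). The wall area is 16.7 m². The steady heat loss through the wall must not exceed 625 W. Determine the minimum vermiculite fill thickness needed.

Thermal resistances in series:
R_brass = L/(kA) = 0.0028/(129×16.7) = 1.3×10^-6 K/W
R_hardwood = L/(kA) = 0.14/(0.184×16.7) = 0.04556 K/W
R_outer film = 1/(h_o·A) = 1/(28.5×16.7) = 0.002101 K/W
Sum of the known resistances R_other = 0.04766 K/W
Required total resistance R_tot = ΔT/Q_allow = 130/625 = 0.208 K/W
R_vermiculite fill = R_tot − R_other = 0.1603 K/W
L = R·k·A = 0.1603×0.0715×16.7

L ≈ 191 mm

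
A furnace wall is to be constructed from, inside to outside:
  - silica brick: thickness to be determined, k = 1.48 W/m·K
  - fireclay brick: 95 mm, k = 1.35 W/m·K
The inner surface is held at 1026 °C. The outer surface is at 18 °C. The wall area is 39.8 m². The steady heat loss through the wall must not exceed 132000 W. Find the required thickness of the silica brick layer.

Series thermal resistances:
R_fireclay brick = L/(kA) = 0.095/(1.35×39.8) = 0.001768 K/W
Sum of the known resistances R_other = 0.001768 K/W
Required total resistance R_tot = ΔT/Q_allow = 1008/132000 = 0.007636 K/W
R_silica brick = R_tot − R_other = 0.005868 K/W
L = R·k·A = 0.005868×1.48×39.8

L ≈ 346 mm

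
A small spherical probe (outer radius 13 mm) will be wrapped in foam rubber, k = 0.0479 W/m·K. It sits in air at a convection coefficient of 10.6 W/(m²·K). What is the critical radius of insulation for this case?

r_cr ≈ 9.04 mm

For a sphere r_cr = 2k/h = 2×0.0479/10.6
r_cr = 9.04 mm; since the bare radius (13 mm) is above r_cr, any added insulation will reduce heat loss.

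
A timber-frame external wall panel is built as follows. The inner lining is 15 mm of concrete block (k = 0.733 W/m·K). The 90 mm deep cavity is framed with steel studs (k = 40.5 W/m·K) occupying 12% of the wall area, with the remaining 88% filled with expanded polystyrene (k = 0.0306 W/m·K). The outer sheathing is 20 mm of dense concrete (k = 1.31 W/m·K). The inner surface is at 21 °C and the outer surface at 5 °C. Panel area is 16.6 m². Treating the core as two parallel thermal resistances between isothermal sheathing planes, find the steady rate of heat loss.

Sheathing layers in series; stud and cavity paths in parallel between them.
R_inner = 0.015/(0.733×16.6) = 0.001233 K/W
R_stud  = 0.09/(40.5×0.12×16.6) = 0.001116 K/W
R_cav   = 0.09/(0.0306×0.88×16.6) = 0.2013 K/W
1/R_core = 1/R_stud + 1/R_cav → R_core = 0.001109 K/W
R_outer = 0.02/(1.31×16.6) = 9.197×10^-4 K/W
R_total = 0.003262 K/W
Q = ΔT/R_total = 16/0.003262

Q ≈ 4910 W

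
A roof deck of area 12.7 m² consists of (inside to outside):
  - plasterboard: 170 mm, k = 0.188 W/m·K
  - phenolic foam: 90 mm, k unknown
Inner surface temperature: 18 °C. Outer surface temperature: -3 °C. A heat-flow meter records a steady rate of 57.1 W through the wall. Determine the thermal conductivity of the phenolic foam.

k ≈ 0.0239 W/(m·K)

Using the resistance-network approach (series):
R_plasterboard = L/(kA) = 0.17/(0.188×12.7) = 0.0712 K/W
Sum of known resistances R_other = 0.0712 K/W
Total R = ΔT/Q = 21/57.1 = 0.3678 K/W
R_phenolic foam = R_total − R_other = 0.2966 K/W
k = L/(R·A) = 0.09/(0.2966×12.7)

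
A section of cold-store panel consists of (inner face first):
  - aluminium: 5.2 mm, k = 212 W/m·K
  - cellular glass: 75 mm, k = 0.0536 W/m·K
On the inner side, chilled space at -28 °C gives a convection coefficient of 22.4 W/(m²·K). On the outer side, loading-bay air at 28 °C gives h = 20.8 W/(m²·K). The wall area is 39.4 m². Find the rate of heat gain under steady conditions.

Treating each layer as a thermal resistance in series:
R_inner film = 1/(h_i·A) = 1/(22.4×39.4) = 0.001133 K/W
R_aluminium = L/(kA) = 0.0052/(212×39.4) = 6.225×10^-7 K/W
R_cellular glass = L/(kA) = 0.075/(0.0536×39.4) = 0.03551 K/W
R_outer film = 1/(h_o·A) = 1/(20.8×39.4) = 0.00122 K/W
R_total = 0.03787 K/W
Q = ΔT / R_total = 56 / 0.03787

Q ≈ 1480 W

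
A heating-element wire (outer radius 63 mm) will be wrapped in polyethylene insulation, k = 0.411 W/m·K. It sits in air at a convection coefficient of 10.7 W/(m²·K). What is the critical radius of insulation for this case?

r_cr ≈ 38.4 mm

For a cylinder r_cr = k/h = 0.411/10.7
r_cr = 38.4 mm; since the bare radius (63 mm) is above r_cr, any added insulation will reduce heat loss.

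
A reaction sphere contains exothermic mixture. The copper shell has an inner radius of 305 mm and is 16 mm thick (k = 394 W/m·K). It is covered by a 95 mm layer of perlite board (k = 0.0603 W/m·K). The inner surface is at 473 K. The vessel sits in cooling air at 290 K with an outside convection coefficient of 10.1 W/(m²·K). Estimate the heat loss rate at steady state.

Spherical conduction: R = (1/r_in − 1/r_out)/(4πk) per layer; series-sum.
R_copper shell = (1/0.305 − 1/0.321)/(4π×394) = 3.301×10^-5 K/W
R_perlite board = (1/0.321 − 1/0.416)/(4π×0.0603) = 0.9389 K/W
R_outer film = 1/(h·4πr_o²) = 1/(10.1×4π×0.416²) = 0.04553 K/W
R_total = 0.9844 K/W
Q = ΔT/R_total = 183/0.9844

Q ≈ 186 W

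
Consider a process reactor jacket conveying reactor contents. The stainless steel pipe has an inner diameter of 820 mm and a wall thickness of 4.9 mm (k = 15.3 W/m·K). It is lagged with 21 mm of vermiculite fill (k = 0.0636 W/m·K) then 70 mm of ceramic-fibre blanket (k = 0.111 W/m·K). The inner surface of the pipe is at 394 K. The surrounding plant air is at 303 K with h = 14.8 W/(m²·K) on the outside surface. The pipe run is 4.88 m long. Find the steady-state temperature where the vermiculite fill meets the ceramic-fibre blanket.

Radial resistances (cylindrical: R_cond = ln(r_o/r_i)/(2πkL), R_conv = 1/(h·2πrL)):
R_stainless steel pipe wall = ln(414.9/410)/(2π×15.3×4.88) = 2.532×10^-5 K/W
R_vermiculite fill = ln(435.9/414.9)/(2π×0.0636×4.88) = 0.02532 K/W
R_ceramic-fibre blanket = ln(505.9/435.9)/(2π×0.111×4.88) = 0.04376 K/W
R_outer film = 1/(h_o·2πr_oL) = 1/(14.8×2π×0.5059×4.88) = 0.004356 K/W
R_total = 0.07346 K/W
Q = ΔT/R_total = 91/0.07346
Q = 1240 W
T_interface = T_inner − Q·ΣR(inner→interface) = 394 − 1240×0.02534

T ≈ 363 K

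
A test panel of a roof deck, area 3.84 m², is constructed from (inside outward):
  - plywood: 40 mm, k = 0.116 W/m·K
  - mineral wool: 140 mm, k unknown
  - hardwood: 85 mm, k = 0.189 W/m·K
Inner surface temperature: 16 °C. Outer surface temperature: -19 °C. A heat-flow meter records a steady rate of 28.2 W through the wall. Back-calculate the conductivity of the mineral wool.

Model the wall as resistances in series:
R_plywood = L/(kA) = 0.04/(0.116×3.84) = 0.0898 K/W
R_hardwood = L/(kA) = 0.085/(0.189×3.84) = 0.1171 K/W
Sum of known resistances R_other = 0.2069 K/W
Total R = ΔT/Q = 35/28.2 = 1.241 K/W
R_mineral wool = R_total − R_other = 1.034 K/W
k = L/(R·A) = 0.14/(1.034×3.84)

k ≈ 0.0353 W/(m·K)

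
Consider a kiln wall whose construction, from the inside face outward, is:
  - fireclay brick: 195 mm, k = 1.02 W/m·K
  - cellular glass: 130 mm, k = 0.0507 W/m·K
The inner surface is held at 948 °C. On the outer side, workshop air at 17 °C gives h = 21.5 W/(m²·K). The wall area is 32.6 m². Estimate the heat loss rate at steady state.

Model the wall as resistances in series:
R_fireclay brick = L/(kA) = 0.195/(1.02×32.6) = 0.005864 K/W
R_cellular glass = L/(kA) = 0.13/(0.0507×32.6) = 0.07865 K/W
R_outer film = 1/(h_o·A) = 1/(21.5×32.6) = 0.001427 K/W
R_total = 0.08594 K/W
Q = ΔT / R_total = 931 / 0.08594

Q ≈ 10800 W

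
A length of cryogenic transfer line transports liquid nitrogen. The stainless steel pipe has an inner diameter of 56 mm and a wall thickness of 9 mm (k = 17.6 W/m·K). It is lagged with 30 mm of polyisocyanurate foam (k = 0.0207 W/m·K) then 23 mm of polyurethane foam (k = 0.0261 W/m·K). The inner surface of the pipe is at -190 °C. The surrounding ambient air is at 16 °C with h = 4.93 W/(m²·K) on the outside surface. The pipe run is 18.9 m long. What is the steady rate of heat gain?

Q ≈ 579 W

Treating each annulus and film as a series resistance:
R_stainless steel pipe wall = ln(37/28)/(2π×17.6×18.9) = 1.334×10^-4 K/W
R_polyisocyanurate foam = ln(67/37)/(2π×0.0207×18.9) = 0.2416 K/W
R_polyurethane foam = ln(90/67)/(2π×0.0261×18.9) = 0.09522 K/W
R_outer film = 1/(h_o·2πr_oL) = 1/(4.93×2π×0.09×18.9) = 0.01898 K/W
R_total = 0.3559 K/W
Q = ΔT/R_total = 206/0.3559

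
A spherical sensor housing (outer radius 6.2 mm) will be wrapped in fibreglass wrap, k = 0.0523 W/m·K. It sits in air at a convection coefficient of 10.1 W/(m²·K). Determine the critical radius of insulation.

For a sphere r_cr = 2k/h = 2×0.0523/10.1
r_cr = 10.4 mm; since the bare radius (6.2 mm) is below r_cr, adding a thin layer of insulation will *increase* heat loss.

r_cr ≈ 10.4 mm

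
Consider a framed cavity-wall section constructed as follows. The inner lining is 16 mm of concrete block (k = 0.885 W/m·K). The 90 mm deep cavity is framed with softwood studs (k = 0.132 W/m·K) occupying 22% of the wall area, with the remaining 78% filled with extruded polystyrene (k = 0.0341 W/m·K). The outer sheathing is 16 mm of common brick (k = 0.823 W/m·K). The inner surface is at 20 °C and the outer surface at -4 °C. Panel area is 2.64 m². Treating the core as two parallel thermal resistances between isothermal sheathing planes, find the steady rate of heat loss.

Q ≈ 38.3 W

Sheathing layers in series; stud and cavity paths in parallel between them.
R_inner = 0.016/(0.885×2.64) = 0.006848 K/W
R_stud  = 0.09/(0.132×0.22×2.64) = 1.174 K/W
R_cav   = 0.09/(0.0341×0.78×2.64) = 1.282 K/W
1/R_core = 1/R_stud + 1/R_cav → R_core = 0.6127 K/W
R_outer = 0.016/(0.823×2.64) = 0.007364 K/W
R_total = 0.6269 K/W
Q = ΔT/R_total = 24/0.6269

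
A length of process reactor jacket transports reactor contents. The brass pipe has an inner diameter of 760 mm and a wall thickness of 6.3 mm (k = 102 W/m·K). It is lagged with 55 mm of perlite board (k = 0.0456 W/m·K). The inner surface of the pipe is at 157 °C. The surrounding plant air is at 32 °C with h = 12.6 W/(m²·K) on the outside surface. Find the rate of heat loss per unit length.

q′ ≈ 253 W/m

Cylindrical conduction, so R = ln(r₂/r₁)/(2πkL) per layer, in series:
R_brass pipe wall = ln(386.3/380)/(2π×102×1) = 2.566×10^-5 K/W
R_perlite board = ln(441.3/386.3)/(2π×0.0456×1) = 0.4646 K/W
R_outer film = 1/(h_o·2πr_oL) = 1/(12.6×2π×0.4413×1) = 0.02862 K/W
R_total = 0.4932 K/W
Q = ΔT/R_total = 125/0.4932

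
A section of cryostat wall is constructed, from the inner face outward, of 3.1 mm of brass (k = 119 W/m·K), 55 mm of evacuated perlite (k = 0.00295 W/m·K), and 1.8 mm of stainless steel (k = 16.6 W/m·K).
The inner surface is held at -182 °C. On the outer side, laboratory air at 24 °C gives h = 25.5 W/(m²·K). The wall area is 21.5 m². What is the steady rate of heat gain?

Q ≈ 237 W

Model the wall as resistances in series:
R_brass = L/(kA) = 0.0031/(119×21.5) = 1.212×10^-6 K/W
R_evacuated perlite = L/(kA) = 0.055/(0.00295×21.5) = 0.8672 K/W
R_stainless steel = L/(kA) = 0.0018/(16.6×21.5) = 5.043×10^-6 K/W
R_outer film = 1/(h_o·A) = 1/(25.5×21.5) = 0.001824 K/W
R_total = 0.869 K/W
Q = ΔT / R_total = 206 / 0.869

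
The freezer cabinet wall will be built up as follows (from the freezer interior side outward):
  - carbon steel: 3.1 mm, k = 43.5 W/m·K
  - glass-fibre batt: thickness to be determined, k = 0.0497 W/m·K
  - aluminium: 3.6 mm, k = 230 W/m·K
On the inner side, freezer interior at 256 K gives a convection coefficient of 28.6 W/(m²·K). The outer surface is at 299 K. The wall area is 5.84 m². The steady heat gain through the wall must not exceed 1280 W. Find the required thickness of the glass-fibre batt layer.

Model the wall as resistances in series:
R_inner film = 1/(h_i·A) = 1/(28.6×5.84) = 0.005987 K/W
R_carbon steel = L/(kA) = 0.0031/(43.5×5.84) = 1.22×10^-5 K/W
R_aluminium = L/(kA) = 0.0036/(230×5.84) = 2.68×10^-6 K/W
Sum of the known resistances R_other = 0.006002 K/W
Required total resistance R_tot = ΔT/Q_allow = 43/1280 = 0.03359 K/W
R_glass-fibre batt = R_tot − R_other = 0.02759 K/W
L = R·k·A = 0.02759×0.0497×5.84

L ≈ 8.01 mm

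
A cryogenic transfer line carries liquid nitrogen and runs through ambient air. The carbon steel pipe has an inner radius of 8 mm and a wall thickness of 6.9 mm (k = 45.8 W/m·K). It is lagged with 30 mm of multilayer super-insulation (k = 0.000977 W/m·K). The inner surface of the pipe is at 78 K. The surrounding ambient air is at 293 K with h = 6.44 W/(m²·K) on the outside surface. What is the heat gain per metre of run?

q′ ≈ 1.19 W/m

For a radial system each layer contributes R = ln(r_out/r_in)/(2πkL); films add R = 1/(hA).
R_carbon steel pipe wall = ln(14.9/8)/(2π×45.8×1) = 0.002161 K/W
R_multilayer super-insulation = ln(44.9/14.9)/(2π×0.000977×1) = 179.7 K/W
R_outer film = 1/(h_o·2πr_oL) = 1/(6.44×2π×0.0449×1) = 0.5504 K/W
R_total = 180.2 K/W
Q = ΔT/R_total = 215/180.2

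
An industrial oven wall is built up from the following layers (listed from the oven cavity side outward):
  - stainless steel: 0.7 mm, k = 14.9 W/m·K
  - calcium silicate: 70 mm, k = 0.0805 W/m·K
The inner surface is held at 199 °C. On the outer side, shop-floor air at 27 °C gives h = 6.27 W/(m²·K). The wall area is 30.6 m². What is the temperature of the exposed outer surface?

Series thermal resistances:
R_stainless steel = L/(kA) = 0.0007/(14.9×30.6) = 1.535×10^-6 K/W
R_calcium silicate = L/(kA) = 0.07/(0.0805×30.6) = 0.02842 K/W
R_outer film = 1/(h_o·A) = 1/(6.27×30.6) = 0.005212 K/W
R_total = 0.03363 K/W;  Q = ΔT/R_total = 172/0.03363 = 5114 W
T_interface = T_inner − Q·ΣR(inner→interface) = 199 − 5110×0.02842

T ≈ 53.7 °C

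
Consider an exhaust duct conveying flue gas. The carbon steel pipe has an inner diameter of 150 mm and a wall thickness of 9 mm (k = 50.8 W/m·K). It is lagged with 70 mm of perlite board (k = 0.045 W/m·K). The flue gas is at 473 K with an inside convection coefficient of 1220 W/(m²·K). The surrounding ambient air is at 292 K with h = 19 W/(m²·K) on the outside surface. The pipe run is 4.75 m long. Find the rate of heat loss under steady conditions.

Q ≈ 391 W

For a radial system each layer contributes R = ln(r_out/r_in)/(2πkL); films add R = 1/(hA).
R_inner film = 1/(h_i·2πr₁L) = 1/(1220×2π×0.075×4.75) = 3.662×10^-4 K/W
R_carbon steel pipe wall = ln(84/75)/(2π×50.8×4.75) = 7.475×10^-5 K/W
R_perlite board = ln(154/84)/(2π×0.045×4.75) = 0.4513 K/W
R_outer film = 1/(h_o·2πr_oL) = 1/(19×2π×0.154×4.75) = 0.01145 K/W
R_total = 0.4632 K/W
Q = ΔT/R_total = 181/0.4632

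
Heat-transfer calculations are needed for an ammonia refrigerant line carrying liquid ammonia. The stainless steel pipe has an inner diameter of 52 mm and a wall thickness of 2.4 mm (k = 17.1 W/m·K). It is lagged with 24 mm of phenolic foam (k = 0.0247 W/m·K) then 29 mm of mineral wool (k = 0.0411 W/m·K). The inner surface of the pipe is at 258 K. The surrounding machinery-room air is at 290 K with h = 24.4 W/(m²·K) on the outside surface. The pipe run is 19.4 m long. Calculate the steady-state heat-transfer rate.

Per-layer cylindrical resistances, series-summed:
R_stainless steel pipe wall = ln(28.4/26)/(2π×17.1×19.4) = 4.236×10^-5 K/W
R_phenolic foam = ln(52.4/28.4)/(2π×0.0247×19.4) = 0.2034 K/W
R_mineral wool = ln(81.4/52.4)/(2π×0.0411×19.4) = 0.08792 K/W
R_outer film = 1/(h_o·2πr_oL) = 1/(24.4×2π×0.0814×19.4) = 0.004131 K/W
R_total = 0.2955 K/W
Q = ΔT/R_total = 32/0.2955

Q ≈ 108 W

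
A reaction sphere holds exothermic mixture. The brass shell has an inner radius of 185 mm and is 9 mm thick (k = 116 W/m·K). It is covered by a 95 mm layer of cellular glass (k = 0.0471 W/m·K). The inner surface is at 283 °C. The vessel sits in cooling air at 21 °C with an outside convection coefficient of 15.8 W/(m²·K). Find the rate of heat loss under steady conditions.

Radial (spherical) resistances in series:
R_brass shell = (1/0.185 − 1/0.194)/(4π×116) = 1.72×10^-4 K/W
R_cellular glass = (1/0.194 − 1/0.289)/(4π×0.0471) = 2.863 K/W
R_outer film = 1/(h·4πr_o²) = 1/(15.8×4π×0.289²) = 0.0603 K/W
R_total = 2.923 K/W
Q = ΔT/R_total = 262/2.923

Q ≈ 89.6 W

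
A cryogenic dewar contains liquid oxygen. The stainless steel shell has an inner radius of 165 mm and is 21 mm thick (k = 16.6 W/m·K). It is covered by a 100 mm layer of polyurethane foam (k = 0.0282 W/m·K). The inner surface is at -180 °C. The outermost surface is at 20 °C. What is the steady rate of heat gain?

Spherical conduction: R = (1/r_in − 1/r_out)/(4πk) per layer; series-sum.
R_stainless steel shell = (1/0.165 − 1/0.186)/(4π×16.6) = 0.00328 K/W
R_polyurethane foam = (1/0.186 − 1/0.286)/(4π×0.0282) = 5.305 K/W
R_total = 5.308 K/W
Q = ΔT/R_total = 200/5.308

Q ≈ 37.7 W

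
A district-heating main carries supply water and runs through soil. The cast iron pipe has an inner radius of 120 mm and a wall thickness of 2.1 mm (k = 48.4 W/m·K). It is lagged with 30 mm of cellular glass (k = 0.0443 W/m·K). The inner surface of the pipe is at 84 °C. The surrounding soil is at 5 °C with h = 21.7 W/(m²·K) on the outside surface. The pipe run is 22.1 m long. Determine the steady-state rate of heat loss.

Cylindrical conduction, so R = ln(r₂/r₁)/(2πkL) per layer, in series:
R_cast iron pipe wall = ln(122.1/120)/(2π×48.4×22.1) = 2.581×10^-6 K/W
R_cellular glass = ln(152.1/122.1)/(2π×0.0443×22.1) = 0.03571 K/W
R_outer film = 1/(h_o·2πr_oL) = 1/(21.7×2π×0.1521×22.1) = 0.002182 K/W
R_total = 0.0379 K/W
Q = ΔT/R_total = 79/0.0379

Q ≈ 2080 W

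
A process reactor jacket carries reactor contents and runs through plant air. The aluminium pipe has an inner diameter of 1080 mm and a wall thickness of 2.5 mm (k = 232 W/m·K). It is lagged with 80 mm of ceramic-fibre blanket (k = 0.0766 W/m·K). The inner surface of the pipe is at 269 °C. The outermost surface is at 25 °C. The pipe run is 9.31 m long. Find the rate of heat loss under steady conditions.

Q ≈ 7950 W

Per-layer cylindrical resistances, series-summed:
R_aluminium pipe wall = ln(542.5/540)/(2π×232×9.31) = 3.403×10^-7 K/W
R_ceramic-fibre blanket = ln(622.5/542.5)/(2π×0.0766×9.31) = 0.0307 K/W
R_total = 0.0307 K/W
Q = ΔT/R_total = 244/0.0307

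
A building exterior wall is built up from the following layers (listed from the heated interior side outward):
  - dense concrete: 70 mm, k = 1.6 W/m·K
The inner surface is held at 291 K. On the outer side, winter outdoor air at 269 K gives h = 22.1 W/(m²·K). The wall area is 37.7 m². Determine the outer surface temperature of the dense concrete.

Using the resistance-network approach (series):
R_dense concrete = L/(kA) = 0.07/(1.6×37.7) = 0.00116 K/W
R_outer film = 1/(h_o·A) = 1/(22.1×37.7) = 0.0012 K/W
R_total = 0.002361 K/W;  Q = ΔT/R_total = 22/0.002361 = 9319 W
T_interface = T_inner − Q·ΣR(inner→interface) = 291 − 9320×0.00116

T ≈ 280 K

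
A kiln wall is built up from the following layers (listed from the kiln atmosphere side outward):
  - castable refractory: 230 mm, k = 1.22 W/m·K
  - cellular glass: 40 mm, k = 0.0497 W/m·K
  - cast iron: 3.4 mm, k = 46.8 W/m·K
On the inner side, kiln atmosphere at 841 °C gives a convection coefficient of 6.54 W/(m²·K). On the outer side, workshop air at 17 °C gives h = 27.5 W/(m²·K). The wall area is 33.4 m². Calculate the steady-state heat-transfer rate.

Thermal resistances in series:
R_inner film = 1/(h_i·A) = 1/(6.54×33.4) = 0.004578 K/W
R_castable refractory = L/(kA) = 0.23/(1.22×33.4) = 0.005644 K/W
R_cellular glass = L/(kA) = 0.04/(0.0497×33.4) = 0.0241 K/W
R_cast iron = L/(kA) = 0.0034/(46.8×33.4) = 2.175×10^-6 K/W
R_outer film = 1/(h_o·A) = 1/(27.5×33.4) = 0.001089 K/W
R_total = 0.03541 K/W
Q = ΔT / R_total = 824 / 0.03541

Q ≈ 23300 W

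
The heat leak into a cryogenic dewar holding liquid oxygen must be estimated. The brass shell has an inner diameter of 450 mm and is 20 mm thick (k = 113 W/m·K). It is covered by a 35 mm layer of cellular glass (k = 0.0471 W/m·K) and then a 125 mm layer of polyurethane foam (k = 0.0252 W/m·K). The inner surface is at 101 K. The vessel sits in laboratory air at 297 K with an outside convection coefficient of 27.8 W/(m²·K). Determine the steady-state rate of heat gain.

Spherical conduction: R = (1/r_in − 1/r_out)/(4πk) per layer; series-sum.
R_brass shell = (1/0.225 − 1/0.245)/(4π×113) = 2.555×10^-4 K/W
R_cellular glass = (1/0.245 − 1/0.28)/(4π×0.0471) = 0.862 K/W
R_polyurethane foam = (1/0.28 − 1/0.405)/(4π×0.0252) = 3.481 K/W
R_outer film = 1/(h·4πr_o²) = 1/(27.8×4π×0.405²) = 0.01745 K/W
R_total = 4.361 K/W
Q = ΔT/R_total = 196/4.361

Q ≈ 44.9 W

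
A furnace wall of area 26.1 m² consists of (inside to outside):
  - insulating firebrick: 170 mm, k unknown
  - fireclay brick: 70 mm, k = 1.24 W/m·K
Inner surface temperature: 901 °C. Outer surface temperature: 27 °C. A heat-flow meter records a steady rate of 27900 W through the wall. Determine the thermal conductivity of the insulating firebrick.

Series thermal resistances:
R_fireclay brick = L/(kA) = 0.07/(1.24×26.1) = 0.002163 K/W
Sum of known resistances R_other = 0.002163 K/W
Total R = ΔT/Q = 874/27900 = 0.03133 K/W
R_insulating firebrick = R_total − R_other = 0.02916 K/W
k = L/(R·A) = 0.17/(0.02916×26.1)

k ≈ 0.223 W/(m·K)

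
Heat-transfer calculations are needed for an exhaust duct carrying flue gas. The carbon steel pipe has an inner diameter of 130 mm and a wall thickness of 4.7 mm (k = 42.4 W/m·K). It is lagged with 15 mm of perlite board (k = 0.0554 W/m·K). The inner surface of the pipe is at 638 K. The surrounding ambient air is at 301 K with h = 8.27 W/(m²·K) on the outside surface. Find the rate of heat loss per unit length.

q′ ≈ 428 W/m

For a radial system each layer contributes R = ln(r_out/r_in)/(2πkL); films add R = 1/(hA).
R_carbon steel pipe wall = ln(69.7/65)/(2π×42.4×1) = 2.621×10^-4 K/W
R_perlite board = ln(84.7/69.7)/(2π×0.0554×1) = 0.56 K/W
R_outer film = 1/(h_o·2πr_oL) = 1/(8.27×2π×0.0847×1) = 0.2272 K/W
R_total = 0.7874 K/W
Q = ΔT/R_total = 337/0.7874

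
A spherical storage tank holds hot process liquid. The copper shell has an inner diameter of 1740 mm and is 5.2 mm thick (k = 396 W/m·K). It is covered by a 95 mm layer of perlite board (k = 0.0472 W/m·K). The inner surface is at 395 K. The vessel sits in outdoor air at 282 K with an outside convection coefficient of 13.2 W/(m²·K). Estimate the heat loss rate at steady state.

Q ≈ 579 W

Spherical conduction: R = (1/r_in − 1/r_out)/(4πk) per layer; series-sum.
R_copper shell = (1/0.87 − 1/0.8752)/(4π×396) = 1.372×10^-6 K/W
R_perlite board = (1/0.8752 − 1/0.9702)/(4π×0.0472) = 0.1886 K/W
R_outer film = 1/(h·4πr_o²) = 1/(13.2×4π×0.9702²) = 0.006405 K/W
R_total = 0.195 K/W
Q = ΔT/R_total = 113/0.195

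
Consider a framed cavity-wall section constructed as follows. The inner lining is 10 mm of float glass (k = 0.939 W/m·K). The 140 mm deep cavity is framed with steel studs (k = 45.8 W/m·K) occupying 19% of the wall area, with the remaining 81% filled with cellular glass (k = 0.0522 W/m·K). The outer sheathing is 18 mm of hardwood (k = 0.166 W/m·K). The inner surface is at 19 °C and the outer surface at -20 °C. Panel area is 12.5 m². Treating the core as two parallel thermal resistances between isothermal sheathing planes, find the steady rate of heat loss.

Q ≈ 3610 W

Sheathing layers in series; stud and cavity paths in parallel between them.
R_inner = 0.01/(0.939×12.5) = 8.52×10^-4 K/W
R_stud  = 0.14/(45.8×0.19×12.5) = 0.001287 K/W
R_cav   = 0.14/(0.0522×0.81×12.5) = 0.2649 K/W
1/R_core = 1/R_stud + 1/R_cav → R_core = 0.001281 K/W
R_outer = 0.018/(0.166×12.5) = 0.008675 K/W
R_total = 0.01081 K/W
Q = ΔT/R_total = 39/0.01081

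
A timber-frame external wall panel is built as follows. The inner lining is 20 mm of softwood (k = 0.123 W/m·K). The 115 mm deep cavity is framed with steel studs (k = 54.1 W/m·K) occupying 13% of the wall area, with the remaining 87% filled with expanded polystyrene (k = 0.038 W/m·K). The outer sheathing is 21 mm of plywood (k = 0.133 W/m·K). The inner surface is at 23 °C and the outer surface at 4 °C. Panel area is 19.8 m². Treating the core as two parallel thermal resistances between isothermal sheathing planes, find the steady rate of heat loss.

Sheathing layers in series; stud and cavity paths in parallel between them.
R_inner = 0.02/(0.123×19.8) = 0.008212 K/W
R_stud  = 0.115/(54.1×0.13×19.8) = 8.258×10^-4 K/W
R_cav   = 0.115/(0.038×0.87×19.8) = 0.1757 K/W
1/R_core = 1/R_stud + 1/R_cav → R_core = 8.22×10^-4 K/W
R_outer = 0.021/(0.133×19.8) = 0.007974 K/W
R_total = 0.01701 K/W
Q = ΔT/R_total = 19/0.01701

Q ≈ 1120 W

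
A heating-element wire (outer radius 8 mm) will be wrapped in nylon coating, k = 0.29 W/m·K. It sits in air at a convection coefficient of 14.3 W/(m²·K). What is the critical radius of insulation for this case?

r_cr ≈ 20.3 mm

For a cylinder r_cr = k/h = 0.29/14.3
r_cr = 20.3 mm; since the bare radius (8 mm) is below r_cr, adding a thin layer of insulation will *increase* heat loss.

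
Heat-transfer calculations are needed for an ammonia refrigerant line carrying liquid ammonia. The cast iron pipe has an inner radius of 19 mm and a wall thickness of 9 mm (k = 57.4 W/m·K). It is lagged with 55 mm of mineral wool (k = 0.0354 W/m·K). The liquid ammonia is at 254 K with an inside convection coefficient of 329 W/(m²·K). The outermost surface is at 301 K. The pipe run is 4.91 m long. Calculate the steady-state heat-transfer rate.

Q ≈ 47 W

Cylindrical conduction, so R = ln(r₂/r₁)/(2πkL) per layer, in series:
R_inner film = 1/(h_i·2πr₁L) = 1/(329×2π×0.019×4.91) = 0.005185 K/W
R_cast iron pipe wall = ln(28/19)/(2π×57.4×4.91) = 2.19×10^-4 K/W
R_mineral wool = ln(83/28)/(2π×0.0354×4.91) = 0.995 K/W
R_total = 1 K/W
Q = ΔT/R_total = 47/1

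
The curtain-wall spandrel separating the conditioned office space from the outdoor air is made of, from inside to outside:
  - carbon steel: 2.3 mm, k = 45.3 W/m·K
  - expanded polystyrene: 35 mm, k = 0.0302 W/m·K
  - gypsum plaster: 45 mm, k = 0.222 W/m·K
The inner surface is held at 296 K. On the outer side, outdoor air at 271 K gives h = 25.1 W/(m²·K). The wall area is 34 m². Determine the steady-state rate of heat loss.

Q ≈ 606 W

Treating each layer as a thermal resistance in series:
R_carbon steel = L/(kA) = 0.0023/(45.3×34) = 1.493×10^-6 K/W
R_expanded polystyrene = L/(kA) = 0.035/(0.0302×34) = 0.03409 K/W
R_gypsum plaster = L/(kA) = 0.045/(0.222×34) = 0.005962 K/W
R_outer film = 1/(h_o·A) = 1/(25.1×34) = 0.001172 K/W
R_total = 0.04122 K/W
Q = ΔT / R_total = 25 / 0.04122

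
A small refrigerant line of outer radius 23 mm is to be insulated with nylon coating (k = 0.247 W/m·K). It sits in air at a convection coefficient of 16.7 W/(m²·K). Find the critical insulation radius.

r_cr ≈ 14.8 mm

For a cylinder r_cr = k/h = 0.247/16.7
r_cr = 14.8 mm; since the bare radius (23 mm) is above r_cr, any added insulation will reduce heat loss.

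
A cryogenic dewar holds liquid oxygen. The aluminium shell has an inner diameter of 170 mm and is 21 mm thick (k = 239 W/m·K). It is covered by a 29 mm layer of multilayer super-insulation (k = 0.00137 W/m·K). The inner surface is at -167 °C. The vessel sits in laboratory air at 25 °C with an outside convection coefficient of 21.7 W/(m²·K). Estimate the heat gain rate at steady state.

For a spherical shell R = (1/r₁ − 1/r₂)/(4πk); film R = 1/(h·4πr²). In series:
R_aluminium shell = (1/0.085 − 1/0.106)/(4π×239) = 7.76×10^-4 K/W
R_multilayer super-insulation = (1/0.106 − 1/0.135)/(4π×0.00137) = 117.7 K/W
R_outer film = 1/(h·4πr_o²) = 1/(21.7×4π×0.135²) = 0.2012 K/W
R_total = 117.9 K/W
Q = ΔT/R_total = 192/117.9

Q ≈ 1.63 W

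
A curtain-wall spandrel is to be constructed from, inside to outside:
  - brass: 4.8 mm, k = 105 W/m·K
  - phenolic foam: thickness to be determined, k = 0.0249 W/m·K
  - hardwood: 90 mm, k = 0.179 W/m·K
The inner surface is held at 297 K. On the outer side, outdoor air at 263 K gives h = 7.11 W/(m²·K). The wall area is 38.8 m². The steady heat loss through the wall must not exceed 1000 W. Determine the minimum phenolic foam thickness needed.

Treating each layer as a thermal resistance in series:
R_brass = L/(kA) = 0.0048/(105×38.8) = 1.178×10^-6 K/W
R_hardwood = L/(kA) = 0.09/(0.179×38.8) = 0.01296 K/W
R_outer film = 1/(h_o·A) = 1/(7.11×38.8) = 0.003625 K/W
Sum of the known resistances R_other = 0.01658 K/W
Required total resistance R_tot = ΔT/Q_allow = 34/1000 = 0.034 K/W
R_phenolic foam = R_tot − R_other = 0.01742 K/W
L = R·k·A = 0.01742×0.0249×38.8

L ≈ 16.8 mm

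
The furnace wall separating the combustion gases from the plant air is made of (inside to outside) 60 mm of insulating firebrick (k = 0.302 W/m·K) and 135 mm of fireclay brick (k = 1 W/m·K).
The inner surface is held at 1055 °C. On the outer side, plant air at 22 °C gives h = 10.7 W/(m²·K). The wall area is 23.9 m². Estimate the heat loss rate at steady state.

Q ≈ 57800 W

Thermal resistances in series:
R_insulating firebrick = L/(kA) = 0.06/(0.302×23.9) = 0.008313 K/W
R_fireclay brick = L/(kA) = 0.135/(1×23.9) = 0.005649 K/W
R_outer film = 1/(h_o·A) = 1/(10.7×23.9) = 0.00391 K/W
R_total = 0.01787 K/W
Q = ΔT / R_total = 1033 / 0.01787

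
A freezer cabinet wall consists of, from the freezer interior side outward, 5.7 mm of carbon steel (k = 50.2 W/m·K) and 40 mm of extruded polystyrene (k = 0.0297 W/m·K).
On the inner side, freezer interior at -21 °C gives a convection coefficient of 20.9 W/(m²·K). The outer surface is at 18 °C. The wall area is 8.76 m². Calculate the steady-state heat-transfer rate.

Series thermal resistances:
R_inner film = 1/(h_i·A) = 1/(20.9×8.76) = 0.005462 K/W
R_carbon steel = L/(kA) = 0.0057/(50.2×8.76) = 1.296×10^-5 K/W
R_extruded polystyrene = L/(kA) = 0.04/(0.0297×8.76) = 0.1537 K/W
R_total = 0.1592 K/W
Q = ΔT / R_total = 39 / 0.1592

Q ≈ 245 W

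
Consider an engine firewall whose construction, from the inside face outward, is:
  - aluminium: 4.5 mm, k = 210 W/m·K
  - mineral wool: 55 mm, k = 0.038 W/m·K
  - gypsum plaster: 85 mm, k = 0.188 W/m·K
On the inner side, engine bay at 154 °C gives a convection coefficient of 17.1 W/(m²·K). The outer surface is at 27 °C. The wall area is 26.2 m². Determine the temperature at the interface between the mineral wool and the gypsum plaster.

T ≈ 56.3 °C

Thermal resistances in series:
R_inner film = 1/(h_i·A) = 1/(17.1×26.2) = 0.002232 K/W
R_aluminium = L/(kA) = 0.0045/(210×26.2) = 8.179×10^-7 K/W
R_mineral wool = L/(kA) = 0.055/(0.038×26.2) = 0.05524 K/W
R_gypsum plaster = L/(kA) = 0.085/(0.188×26.2) = 0.01726 K/W
R_total = 0.07473 K/W;  Q = ΔT/R_total = 127/0.07473 = 1699 W
T_interface = T_inner − Q·ΣR(inner→interface) = 154 − 1700×0.05748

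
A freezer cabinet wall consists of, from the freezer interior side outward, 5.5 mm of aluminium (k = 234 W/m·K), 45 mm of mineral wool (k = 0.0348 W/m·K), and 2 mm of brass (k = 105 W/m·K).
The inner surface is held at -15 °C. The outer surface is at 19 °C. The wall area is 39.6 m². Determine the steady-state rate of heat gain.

Treating each layer as a thermal resistance in series:
R_aluminium = L/(kA) = 0.0055/(234×39.6) = 5.935×10^-7 K/W
R_mineral wool = L/(kA) = 0.045/(0.0348×39.6) = 0.03265 K/W
R_brass = L/(kA) = 0.002/(105×39.6) = 4.81×10^-7 K/W
R_total = 0.03266 K/W
Q = ΔT / R_total = 34 / 0.03266

Q ≈ 1040 W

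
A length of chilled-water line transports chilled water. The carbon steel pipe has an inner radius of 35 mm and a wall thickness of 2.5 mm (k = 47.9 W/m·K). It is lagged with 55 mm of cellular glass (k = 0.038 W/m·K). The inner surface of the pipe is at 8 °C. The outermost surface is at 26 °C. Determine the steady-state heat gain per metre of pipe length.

q′ ≈ 4.76 W/m

For a radial system each layer contributes R = ln(r_out/r_in)/(2πkL); films add R = 1/(hA).
R_carbon steel pipe wall = ln(37.5/35)/(2π×47.9×1) = 2.292×10^-4 K/W
R_cellular glass = ln(92.5/37.5)/(2π×0.038×1) = 3.781 K/W
R_total = 3.782 K/W
Q = ΔT/R_total = 18/3.782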